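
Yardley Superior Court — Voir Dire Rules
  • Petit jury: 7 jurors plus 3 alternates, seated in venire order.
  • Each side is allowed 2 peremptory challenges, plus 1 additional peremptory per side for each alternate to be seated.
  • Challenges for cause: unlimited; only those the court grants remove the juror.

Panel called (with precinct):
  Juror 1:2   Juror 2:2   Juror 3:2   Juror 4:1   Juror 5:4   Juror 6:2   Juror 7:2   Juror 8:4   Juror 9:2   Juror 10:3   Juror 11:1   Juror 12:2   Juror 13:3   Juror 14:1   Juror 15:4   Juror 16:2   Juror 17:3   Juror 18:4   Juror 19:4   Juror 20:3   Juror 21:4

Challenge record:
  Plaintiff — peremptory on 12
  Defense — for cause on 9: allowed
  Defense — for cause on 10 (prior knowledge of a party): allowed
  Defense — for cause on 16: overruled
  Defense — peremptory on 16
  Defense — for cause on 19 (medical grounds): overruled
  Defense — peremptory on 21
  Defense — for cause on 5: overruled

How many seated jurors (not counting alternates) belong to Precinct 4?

1

Removed: #9, #10, #12, #16, #21.
Seated jurors 1–7: #1, #2, #3, #4, #5, #6, #7 (alternates #8, #11, #13 not counted).
Of those, in Precinct 4: #5 → 1.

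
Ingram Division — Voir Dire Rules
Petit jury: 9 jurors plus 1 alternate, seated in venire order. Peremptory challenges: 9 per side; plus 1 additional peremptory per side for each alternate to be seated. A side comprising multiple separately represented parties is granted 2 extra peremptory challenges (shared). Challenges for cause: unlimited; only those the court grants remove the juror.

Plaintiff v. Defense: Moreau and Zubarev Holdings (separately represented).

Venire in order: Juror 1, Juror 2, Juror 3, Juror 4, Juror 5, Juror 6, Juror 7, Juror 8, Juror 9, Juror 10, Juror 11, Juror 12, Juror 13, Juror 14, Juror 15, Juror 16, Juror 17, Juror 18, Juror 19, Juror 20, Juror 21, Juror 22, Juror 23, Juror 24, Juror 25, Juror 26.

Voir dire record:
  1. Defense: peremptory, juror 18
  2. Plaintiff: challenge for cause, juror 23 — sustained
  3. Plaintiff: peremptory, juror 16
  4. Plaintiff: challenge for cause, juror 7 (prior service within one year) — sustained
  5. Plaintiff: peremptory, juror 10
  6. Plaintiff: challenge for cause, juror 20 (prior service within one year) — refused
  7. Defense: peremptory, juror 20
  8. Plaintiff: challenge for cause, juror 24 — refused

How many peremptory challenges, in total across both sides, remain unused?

18

Plaintiff allotment: 9 base + 1 × 1 alternate = 10. Defense allotment: 9 base + 1 × 1 alternate + 2 multi-party = 12.
Plaintiff peremptories used: #16, #10 — 2 (for-cause on #23, #7, #20, #24 don't count).
Defense peremptories used: #18, #20 — 2.
Remaining: (10 − 2) + (12 − 2) = 18.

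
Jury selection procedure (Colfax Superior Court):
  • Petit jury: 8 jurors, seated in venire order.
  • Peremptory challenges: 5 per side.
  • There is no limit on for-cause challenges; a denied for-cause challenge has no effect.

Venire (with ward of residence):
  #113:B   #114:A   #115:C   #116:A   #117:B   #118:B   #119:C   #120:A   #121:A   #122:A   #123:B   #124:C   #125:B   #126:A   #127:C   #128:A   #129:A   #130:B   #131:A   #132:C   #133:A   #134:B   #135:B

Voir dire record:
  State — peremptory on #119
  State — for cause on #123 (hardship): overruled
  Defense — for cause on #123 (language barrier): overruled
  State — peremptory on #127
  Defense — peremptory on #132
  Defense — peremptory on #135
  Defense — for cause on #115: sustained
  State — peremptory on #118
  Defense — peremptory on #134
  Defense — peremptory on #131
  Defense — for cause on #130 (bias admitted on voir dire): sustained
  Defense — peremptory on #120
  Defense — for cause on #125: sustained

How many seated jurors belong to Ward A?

4

Removed: #115, #118, #119, #120, #125, #127, #130, #131, #132, #134, #135.
Seated jurors 1–8: #113, #114, #116, #117, #121, #122, #123, #124.
Of those, in Ward A: #114, #116, #121, #122 → 4.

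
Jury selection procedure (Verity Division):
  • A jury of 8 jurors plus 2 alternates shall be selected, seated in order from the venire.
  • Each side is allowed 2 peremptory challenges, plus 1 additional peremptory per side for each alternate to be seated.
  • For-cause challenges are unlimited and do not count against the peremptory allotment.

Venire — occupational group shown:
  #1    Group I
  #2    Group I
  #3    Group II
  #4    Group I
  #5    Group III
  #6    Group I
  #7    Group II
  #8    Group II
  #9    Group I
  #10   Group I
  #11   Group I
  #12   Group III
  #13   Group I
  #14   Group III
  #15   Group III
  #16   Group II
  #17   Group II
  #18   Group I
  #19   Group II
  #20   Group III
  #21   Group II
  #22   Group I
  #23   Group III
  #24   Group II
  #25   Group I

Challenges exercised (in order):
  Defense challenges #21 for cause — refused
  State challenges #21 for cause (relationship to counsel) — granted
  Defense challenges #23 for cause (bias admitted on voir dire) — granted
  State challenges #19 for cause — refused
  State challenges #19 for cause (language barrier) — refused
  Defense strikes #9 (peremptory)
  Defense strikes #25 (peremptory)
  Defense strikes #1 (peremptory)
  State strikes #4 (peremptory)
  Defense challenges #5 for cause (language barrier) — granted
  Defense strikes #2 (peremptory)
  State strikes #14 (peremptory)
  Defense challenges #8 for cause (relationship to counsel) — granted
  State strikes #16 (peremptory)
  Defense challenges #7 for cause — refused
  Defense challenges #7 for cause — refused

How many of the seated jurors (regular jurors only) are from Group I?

4

Removed: #1, #2, #4, #5, #8, #9, #14, #16, #21, #23, #25.
Seated jurors 1–8: #3, #6, #7, #10, #11, #12, #13, #15 (alternates #17, #18 not counted).
Of those, in Group I: #6, #10, #11, #13 → 4.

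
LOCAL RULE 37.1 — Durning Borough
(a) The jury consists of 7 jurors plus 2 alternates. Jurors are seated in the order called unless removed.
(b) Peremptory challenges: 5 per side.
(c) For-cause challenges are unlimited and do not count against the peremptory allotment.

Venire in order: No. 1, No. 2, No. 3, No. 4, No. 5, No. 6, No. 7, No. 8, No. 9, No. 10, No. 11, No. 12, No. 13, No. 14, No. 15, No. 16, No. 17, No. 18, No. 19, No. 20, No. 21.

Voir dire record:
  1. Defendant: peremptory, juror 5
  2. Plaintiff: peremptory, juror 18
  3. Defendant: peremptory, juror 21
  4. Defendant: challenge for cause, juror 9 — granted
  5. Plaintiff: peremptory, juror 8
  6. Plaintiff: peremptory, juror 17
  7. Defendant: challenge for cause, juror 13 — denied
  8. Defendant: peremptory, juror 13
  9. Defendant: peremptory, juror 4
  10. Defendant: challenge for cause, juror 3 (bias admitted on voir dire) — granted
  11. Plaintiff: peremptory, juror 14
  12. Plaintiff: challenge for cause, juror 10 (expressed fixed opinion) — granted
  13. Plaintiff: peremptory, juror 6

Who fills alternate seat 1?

Removed: #3, #4, #5, #6, #8, #9, #10, #13, #14, #17, #18, #21.
Seating in order: seats 1–7 → #1, #2, #7, #11, #12, #15, #16; alternates → #19, #20.
So alternate 1 is #19.

19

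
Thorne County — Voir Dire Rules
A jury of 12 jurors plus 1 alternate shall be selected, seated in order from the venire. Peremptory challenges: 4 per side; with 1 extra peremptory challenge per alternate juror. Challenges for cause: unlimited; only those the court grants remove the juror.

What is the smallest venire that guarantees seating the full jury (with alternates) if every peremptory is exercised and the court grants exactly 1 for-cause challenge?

Seats to fill: 12 + 1 alternates = 13.
Peremptories: 4 + 1×1 = 5 per side × 2 sides = 10.
For-cause removals: 1.
Minimum venire: 13 + 10 + 1 = 24.

24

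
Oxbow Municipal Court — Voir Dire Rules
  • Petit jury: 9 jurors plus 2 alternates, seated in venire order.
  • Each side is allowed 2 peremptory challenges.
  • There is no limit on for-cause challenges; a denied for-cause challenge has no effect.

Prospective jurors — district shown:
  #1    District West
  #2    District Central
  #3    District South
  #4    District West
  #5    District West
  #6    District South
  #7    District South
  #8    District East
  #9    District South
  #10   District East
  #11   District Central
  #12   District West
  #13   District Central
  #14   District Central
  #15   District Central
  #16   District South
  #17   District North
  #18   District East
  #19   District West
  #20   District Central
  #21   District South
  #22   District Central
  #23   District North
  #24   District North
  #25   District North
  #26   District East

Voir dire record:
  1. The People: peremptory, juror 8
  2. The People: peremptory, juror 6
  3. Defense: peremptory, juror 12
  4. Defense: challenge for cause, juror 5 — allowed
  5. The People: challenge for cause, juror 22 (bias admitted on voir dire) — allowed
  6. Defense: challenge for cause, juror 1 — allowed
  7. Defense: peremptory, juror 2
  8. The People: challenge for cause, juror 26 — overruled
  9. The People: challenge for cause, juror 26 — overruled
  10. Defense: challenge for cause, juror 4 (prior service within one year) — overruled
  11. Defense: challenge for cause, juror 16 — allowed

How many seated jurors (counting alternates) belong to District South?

3

Removed: #1, #2, #5, #6, #8, #12, #16, #22.
Seated (11 incl. alternates): #3, #4, #7, #9, #10, #11, #13, #14, #15, #17, #18.
Of those, in District South: #3, #7, #9 → 3.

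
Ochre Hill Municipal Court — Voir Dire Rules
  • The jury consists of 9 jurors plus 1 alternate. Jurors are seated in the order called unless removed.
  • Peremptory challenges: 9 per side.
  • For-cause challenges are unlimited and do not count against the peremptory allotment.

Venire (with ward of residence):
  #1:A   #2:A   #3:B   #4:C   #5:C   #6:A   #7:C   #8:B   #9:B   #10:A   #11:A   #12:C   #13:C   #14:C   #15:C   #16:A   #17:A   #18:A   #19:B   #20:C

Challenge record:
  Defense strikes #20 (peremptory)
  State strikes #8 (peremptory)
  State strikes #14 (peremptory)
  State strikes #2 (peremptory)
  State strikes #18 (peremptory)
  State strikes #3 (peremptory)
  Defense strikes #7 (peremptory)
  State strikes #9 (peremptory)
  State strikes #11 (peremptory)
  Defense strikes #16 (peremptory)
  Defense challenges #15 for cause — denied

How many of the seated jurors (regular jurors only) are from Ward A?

Removed: #2, #3, #7, #8, #9, #11, #14, #16, #18, #20.
Seated jurors 1–9: #1, #4, #5, #6, #10, #12, #13, #15, #17 (alternates #19 not counted).
Of those, in Ward A: #1, #6, #10, #17 → 4.

4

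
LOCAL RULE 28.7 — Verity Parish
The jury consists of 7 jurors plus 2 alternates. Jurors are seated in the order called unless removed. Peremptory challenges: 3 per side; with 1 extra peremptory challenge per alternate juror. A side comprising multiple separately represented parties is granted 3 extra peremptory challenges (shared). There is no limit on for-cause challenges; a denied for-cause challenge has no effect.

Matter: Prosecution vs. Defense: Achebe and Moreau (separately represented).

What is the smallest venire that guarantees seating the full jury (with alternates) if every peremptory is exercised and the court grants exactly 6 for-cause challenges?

28

Seats to fill: 7 + 2 alternates = 9.
Peremptories — Prosecution: 3 + 1×2 = 5; Defense: 3 + 1×2 + 3 = 8; total 13.
For-cause removals: 6.
Minimum venire: 9 + 13 + 6 = 28.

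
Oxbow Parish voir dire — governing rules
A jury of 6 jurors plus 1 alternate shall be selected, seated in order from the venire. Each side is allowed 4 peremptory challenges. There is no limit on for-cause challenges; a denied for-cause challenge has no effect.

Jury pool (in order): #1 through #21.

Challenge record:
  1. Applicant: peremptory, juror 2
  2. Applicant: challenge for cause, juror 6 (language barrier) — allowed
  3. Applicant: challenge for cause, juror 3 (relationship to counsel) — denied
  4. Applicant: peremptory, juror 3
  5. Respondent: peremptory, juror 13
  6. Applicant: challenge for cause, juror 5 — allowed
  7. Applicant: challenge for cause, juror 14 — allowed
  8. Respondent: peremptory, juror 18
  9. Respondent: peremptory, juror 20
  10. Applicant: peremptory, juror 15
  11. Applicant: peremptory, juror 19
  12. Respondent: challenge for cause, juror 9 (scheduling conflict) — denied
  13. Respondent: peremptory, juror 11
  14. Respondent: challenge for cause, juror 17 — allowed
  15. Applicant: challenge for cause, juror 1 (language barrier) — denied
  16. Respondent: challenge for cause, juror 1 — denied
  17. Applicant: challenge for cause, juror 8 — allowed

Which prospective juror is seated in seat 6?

Removed: #2, #3, #5, #6, #8, #11, #13, #14, #15, #17, #18, #19, #20. (#1, #9 stay — for-cause denied.)
Filling seats in venire order through position 6: #1, #4, #7, #9, #10, #12.
So seat 6 is #12.

12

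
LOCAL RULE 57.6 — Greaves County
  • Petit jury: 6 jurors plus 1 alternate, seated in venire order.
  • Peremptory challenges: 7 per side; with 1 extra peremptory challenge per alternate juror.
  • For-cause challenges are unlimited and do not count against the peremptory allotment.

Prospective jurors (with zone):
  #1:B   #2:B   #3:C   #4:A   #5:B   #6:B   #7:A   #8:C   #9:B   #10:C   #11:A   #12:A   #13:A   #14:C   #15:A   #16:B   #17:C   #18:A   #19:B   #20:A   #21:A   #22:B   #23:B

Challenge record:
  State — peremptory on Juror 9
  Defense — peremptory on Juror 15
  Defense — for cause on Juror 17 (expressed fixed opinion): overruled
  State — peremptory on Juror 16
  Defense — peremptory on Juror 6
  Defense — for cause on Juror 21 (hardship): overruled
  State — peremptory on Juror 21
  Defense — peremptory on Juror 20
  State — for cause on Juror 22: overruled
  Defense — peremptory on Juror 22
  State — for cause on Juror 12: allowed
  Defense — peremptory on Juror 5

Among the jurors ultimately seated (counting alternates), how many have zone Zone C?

Removed: #5, #6, #9, #12, #15, #16, #20, #21, #22.
Seated (7 incl. alternates): #1, #2, #3, #4, #7, #8, #10.
Of those, in Zone C: #3, #8, #10 → 3.

3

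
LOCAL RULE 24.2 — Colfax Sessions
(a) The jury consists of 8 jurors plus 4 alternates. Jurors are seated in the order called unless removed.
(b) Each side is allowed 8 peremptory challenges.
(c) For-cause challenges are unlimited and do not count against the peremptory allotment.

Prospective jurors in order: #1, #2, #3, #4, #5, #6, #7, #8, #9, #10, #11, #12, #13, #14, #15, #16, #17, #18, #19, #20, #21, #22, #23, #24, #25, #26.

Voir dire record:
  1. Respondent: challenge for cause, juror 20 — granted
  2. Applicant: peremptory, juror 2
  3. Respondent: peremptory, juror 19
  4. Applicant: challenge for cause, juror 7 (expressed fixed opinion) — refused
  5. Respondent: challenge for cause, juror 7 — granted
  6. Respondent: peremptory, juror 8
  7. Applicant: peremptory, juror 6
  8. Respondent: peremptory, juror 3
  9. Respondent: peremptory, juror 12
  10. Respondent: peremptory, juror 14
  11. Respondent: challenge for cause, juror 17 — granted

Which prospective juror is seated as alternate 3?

Removed: #2, #3, #6, #7, #8, #12, #14, #17, #19, #20.
Filling seats in venire order through position 11: #1, #4, #5, #9, #10, #11, #13, #15, #16, #18, #21.
So alternate 3 is #21.

21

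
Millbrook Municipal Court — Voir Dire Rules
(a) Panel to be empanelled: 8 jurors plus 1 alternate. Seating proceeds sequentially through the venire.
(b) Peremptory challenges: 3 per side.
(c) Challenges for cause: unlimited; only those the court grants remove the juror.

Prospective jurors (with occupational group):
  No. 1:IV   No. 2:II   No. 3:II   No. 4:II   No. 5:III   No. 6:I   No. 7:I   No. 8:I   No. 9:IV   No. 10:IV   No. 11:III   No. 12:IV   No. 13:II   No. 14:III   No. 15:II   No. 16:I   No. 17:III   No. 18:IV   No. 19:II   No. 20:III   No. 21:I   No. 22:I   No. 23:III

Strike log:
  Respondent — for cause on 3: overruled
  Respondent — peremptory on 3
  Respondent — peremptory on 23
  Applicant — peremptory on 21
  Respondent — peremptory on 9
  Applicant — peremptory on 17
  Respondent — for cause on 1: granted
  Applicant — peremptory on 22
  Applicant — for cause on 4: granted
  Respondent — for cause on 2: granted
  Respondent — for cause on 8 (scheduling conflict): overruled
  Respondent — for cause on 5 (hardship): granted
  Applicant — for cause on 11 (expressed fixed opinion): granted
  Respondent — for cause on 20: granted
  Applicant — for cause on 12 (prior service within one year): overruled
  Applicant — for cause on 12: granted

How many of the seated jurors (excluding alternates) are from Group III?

1

Removed: #1, #2, #3, #4, #5, #9, #11, #12, #17, #20, #21, #22, #23.
Seated jurors 1–8: #6, #7, #8, #10, #13, #14, #15, #16 (alternates #18 not counted).
Of those, in Group III: #14 → 1.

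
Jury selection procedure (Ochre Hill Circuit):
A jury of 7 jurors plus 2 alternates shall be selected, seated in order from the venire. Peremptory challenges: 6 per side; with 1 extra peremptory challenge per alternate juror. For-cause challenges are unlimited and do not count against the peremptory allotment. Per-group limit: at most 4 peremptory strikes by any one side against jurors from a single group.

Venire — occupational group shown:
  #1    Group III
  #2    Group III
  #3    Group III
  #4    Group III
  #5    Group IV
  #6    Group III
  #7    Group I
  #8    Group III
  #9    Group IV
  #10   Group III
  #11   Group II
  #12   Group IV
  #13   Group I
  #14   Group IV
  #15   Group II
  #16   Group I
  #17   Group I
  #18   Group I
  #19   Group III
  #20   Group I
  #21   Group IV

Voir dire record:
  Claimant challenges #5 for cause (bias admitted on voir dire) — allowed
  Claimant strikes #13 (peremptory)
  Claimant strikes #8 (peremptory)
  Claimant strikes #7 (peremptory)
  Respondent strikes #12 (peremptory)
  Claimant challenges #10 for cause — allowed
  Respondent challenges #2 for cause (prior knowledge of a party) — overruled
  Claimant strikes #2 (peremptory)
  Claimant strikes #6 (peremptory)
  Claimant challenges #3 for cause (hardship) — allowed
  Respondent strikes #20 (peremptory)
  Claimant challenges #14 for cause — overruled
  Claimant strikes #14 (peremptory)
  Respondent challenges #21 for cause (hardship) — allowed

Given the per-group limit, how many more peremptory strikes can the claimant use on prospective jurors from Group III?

Claimant peremptories so far: #13, #8, #7, #2, #6, #14 — 6 of 8 used, 2 left overall.
Against Group III: #8, #2, #6 — 3 used; per-group cap 4 leaves 1.
Binding limit: min(2, 1) = 1.

1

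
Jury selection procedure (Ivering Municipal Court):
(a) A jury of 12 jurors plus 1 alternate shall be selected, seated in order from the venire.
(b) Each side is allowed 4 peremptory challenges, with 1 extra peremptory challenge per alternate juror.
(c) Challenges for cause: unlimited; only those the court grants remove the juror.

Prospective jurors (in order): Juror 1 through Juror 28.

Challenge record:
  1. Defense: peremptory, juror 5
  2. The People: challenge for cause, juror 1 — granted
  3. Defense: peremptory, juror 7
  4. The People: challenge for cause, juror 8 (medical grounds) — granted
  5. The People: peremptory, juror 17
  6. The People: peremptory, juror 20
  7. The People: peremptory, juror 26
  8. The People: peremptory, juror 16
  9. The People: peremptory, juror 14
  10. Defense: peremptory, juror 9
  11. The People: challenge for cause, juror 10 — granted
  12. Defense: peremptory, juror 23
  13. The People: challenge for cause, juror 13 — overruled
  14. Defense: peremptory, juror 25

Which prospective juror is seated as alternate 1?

Removed: #1, #5, #7, #8, #9, #10, #14, #16, #17, #20, #23, #25, #26. (#13 stays — for-cause denied.)
Seating in order: seats 1–12 → #2, #3, #4, #6, #11, #12, #13, #15, #18, #19, #21, #22; alternates → #24.
So alternate 1 is #24.

24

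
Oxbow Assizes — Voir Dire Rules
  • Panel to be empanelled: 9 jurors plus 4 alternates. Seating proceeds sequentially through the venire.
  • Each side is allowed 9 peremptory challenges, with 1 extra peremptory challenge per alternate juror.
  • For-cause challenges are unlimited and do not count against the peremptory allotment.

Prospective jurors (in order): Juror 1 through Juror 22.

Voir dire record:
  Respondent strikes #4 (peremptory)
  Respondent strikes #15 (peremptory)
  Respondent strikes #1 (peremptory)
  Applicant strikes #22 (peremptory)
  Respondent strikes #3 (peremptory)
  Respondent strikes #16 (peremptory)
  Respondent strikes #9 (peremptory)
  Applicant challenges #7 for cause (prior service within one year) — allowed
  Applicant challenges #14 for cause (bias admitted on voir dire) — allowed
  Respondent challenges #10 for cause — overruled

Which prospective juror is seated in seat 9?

17

Removed: #1, #3, #4, #7, #9, #14, #15, #16, #22. (#10 stays — for-cause denied.)
Seating in order: seats 1–9 → #2, #5, #6, #8, #10, #11, #12, #13, #17; alternates → #18, #19, #20, #21.
So seat 9 is #17.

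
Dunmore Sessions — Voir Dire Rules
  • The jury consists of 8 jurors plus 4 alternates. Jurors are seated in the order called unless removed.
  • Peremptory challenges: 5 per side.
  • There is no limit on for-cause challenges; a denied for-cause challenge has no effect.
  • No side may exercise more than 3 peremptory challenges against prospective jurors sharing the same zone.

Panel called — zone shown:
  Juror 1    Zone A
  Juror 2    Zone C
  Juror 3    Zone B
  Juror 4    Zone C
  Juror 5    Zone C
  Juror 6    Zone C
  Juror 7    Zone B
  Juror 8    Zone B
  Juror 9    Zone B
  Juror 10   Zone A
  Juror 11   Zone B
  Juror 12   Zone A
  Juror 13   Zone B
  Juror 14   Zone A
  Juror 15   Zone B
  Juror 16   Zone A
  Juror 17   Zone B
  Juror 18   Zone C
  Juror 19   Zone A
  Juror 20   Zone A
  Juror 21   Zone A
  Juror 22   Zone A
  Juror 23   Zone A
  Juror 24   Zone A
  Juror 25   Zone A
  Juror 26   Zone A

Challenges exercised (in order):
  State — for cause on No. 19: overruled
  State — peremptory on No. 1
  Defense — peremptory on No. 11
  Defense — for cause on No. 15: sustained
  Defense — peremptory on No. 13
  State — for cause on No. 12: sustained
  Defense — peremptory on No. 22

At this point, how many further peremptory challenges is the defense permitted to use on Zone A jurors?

Defense peremptories so far: #11, #13, #22 — 3 of 5 used, 2 left overall.
Against Zone A: #22 — 1 used; per-zone cap 3 leaves 2.
Binding limit: min(2, 2) = 2.

2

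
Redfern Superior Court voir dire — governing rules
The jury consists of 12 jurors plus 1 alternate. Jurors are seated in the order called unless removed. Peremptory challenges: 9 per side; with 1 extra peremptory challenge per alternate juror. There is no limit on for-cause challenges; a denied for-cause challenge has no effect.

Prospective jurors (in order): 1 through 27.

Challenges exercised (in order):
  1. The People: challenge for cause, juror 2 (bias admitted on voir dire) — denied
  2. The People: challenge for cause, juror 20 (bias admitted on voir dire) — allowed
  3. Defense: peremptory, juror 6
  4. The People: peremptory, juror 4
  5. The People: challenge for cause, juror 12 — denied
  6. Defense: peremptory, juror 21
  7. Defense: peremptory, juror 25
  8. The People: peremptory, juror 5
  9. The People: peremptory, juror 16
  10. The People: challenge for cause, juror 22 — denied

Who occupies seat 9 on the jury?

12

Removed: #4, #5, #6, #16, #20, #21, #25. (#2, #12, #22 stay — for-cause denied.)
Filling seats in venire order through position 9: #1, #2, #3, #7, #8, #9, #10, #11, #12.
So seat 9 is #12.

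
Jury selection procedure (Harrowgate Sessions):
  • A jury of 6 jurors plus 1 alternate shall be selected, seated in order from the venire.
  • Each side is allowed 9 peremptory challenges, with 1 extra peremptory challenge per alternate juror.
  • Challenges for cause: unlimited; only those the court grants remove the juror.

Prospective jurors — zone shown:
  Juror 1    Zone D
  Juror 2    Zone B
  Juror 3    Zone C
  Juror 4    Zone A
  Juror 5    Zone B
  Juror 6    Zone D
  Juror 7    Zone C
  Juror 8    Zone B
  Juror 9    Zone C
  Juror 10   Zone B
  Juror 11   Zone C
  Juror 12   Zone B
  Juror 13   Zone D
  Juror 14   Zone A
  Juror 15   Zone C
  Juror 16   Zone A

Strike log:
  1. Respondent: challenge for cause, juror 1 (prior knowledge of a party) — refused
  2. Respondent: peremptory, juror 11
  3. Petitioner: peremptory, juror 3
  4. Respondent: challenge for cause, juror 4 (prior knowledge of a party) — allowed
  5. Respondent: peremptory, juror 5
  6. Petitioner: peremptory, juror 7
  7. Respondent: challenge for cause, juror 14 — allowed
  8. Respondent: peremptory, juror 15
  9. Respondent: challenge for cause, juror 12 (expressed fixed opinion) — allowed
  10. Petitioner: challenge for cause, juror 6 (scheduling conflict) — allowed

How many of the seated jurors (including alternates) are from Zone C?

1

Removed: #3, #4, #5, #6, #7, #11, #12, #14, #15.
Seated (7 incl. alternates): #1, #2, #8, #9, #10, #13, #16.
Of those, in Zone C: #9 → 1.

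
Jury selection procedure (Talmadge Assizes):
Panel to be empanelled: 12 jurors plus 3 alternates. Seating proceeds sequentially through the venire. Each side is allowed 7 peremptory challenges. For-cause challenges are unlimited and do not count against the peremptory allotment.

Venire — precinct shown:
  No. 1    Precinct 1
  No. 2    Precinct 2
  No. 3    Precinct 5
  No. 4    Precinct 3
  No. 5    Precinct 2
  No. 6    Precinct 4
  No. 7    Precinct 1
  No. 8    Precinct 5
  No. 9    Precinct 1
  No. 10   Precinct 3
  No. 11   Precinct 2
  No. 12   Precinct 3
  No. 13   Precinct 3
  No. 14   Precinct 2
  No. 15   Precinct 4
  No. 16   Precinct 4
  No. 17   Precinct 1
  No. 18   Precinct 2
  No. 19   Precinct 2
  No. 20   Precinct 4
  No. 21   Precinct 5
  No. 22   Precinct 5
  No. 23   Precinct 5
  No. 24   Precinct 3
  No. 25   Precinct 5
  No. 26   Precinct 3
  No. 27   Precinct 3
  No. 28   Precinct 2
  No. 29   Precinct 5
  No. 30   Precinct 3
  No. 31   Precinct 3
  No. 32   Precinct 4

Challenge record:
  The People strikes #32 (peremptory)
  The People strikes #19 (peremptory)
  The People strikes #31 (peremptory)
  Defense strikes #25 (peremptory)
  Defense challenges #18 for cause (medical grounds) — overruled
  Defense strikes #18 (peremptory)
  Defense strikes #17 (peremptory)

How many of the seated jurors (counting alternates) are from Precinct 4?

2

Removed: #17, #18, #19, #25, #31, #32.
Seated (15 incl. alternates): #1, #2, #3, #4, #5, #6, #7, #8, #9, #10, #11, #12, #13, #14, #15.
Of those, in Precinct 4: #6, #15 → 2.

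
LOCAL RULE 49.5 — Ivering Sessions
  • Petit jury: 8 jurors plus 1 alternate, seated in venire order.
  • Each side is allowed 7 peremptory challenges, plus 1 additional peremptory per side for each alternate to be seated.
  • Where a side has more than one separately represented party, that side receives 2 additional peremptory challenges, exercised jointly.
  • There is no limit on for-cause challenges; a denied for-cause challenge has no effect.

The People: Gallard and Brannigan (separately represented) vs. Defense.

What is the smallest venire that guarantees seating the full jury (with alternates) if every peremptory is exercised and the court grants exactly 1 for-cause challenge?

Seats to fill: 8 + 1 alternates = 9.
Peremptories — The People: 7 + 1×1 + 2 = 10; Defense: 7 + 1×1 = 8; total 18.
For-cause removals: 1.
Minimum venire: 9 + 18 + 1 = 28.

28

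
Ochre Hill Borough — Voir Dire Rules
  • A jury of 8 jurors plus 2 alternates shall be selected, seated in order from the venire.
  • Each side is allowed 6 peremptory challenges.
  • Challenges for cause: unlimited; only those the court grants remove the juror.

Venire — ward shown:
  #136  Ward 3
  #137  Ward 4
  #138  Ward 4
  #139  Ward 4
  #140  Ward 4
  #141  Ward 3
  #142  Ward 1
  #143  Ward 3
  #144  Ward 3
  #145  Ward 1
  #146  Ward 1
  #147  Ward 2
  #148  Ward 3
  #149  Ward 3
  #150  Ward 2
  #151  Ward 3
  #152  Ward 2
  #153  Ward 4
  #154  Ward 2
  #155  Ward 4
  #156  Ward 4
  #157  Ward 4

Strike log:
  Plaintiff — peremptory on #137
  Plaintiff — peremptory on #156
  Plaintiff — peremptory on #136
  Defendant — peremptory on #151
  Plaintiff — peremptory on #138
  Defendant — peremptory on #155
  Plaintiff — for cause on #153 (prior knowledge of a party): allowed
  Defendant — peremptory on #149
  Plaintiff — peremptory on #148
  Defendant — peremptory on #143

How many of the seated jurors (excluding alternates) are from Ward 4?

Removed: #136, #137, #138, #143, #148, #149, #151, #153, #155, #156.
Seated jurors 1–8: #139, #140, #141, #142, #144, #145, #146, #147 (alternates #150, #152 not counted).
Of those, in Ward 4: #139, #140 → 2.

2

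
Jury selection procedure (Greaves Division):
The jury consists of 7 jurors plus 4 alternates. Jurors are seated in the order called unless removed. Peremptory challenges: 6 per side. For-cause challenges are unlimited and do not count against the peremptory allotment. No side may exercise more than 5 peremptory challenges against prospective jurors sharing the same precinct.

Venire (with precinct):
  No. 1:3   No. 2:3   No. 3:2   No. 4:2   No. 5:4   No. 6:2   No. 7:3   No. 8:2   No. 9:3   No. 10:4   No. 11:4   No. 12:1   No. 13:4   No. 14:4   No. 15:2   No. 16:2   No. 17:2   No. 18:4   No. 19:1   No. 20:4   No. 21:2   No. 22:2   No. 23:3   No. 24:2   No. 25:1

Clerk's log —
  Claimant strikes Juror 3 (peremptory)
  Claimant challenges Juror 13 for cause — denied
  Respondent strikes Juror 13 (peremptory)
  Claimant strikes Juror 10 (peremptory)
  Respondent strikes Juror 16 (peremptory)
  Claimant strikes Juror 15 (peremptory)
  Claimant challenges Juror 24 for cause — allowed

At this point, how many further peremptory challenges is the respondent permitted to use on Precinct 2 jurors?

4

Respondent peremptories so far: #13, #16 — 2 of 6 used, 4 left overall.
Against Precinct 2: #16 — 1 used; per-precinct cap 5 leaves 4.
Binding limit: min(4, 4) = 4.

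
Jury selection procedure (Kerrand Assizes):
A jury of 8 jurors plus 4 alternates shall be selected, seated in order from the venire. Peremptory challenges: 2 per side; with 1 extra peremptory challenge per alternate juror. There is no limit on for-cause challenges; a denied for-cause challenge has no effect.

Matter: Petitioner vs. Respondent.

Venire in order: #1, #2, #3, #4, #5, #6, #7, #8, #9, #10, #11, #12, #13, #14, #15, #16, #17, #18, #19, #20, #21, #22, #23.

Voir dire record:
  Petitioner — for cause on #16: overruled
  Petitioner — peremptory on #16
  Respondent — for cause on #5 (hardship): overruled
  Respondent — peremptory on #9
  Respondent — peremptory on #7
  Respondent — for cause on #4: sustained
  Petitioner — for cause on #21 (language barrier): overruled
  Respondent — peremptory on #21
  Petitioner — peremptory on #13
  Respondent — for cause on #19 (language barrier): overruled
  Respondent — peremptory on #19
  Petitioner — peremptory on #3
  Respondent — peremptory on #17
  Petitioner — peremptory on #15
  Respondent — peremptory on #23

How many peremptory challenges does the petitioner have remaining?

2

Petitioner allotment: 2 base + 1 × 4 alternates = 6.
Petitioner peremptories used: #16, #13, #3, #15 — 4 (for-cause on #16, #21 don't count).
Remaining: 6 − 4 = 2.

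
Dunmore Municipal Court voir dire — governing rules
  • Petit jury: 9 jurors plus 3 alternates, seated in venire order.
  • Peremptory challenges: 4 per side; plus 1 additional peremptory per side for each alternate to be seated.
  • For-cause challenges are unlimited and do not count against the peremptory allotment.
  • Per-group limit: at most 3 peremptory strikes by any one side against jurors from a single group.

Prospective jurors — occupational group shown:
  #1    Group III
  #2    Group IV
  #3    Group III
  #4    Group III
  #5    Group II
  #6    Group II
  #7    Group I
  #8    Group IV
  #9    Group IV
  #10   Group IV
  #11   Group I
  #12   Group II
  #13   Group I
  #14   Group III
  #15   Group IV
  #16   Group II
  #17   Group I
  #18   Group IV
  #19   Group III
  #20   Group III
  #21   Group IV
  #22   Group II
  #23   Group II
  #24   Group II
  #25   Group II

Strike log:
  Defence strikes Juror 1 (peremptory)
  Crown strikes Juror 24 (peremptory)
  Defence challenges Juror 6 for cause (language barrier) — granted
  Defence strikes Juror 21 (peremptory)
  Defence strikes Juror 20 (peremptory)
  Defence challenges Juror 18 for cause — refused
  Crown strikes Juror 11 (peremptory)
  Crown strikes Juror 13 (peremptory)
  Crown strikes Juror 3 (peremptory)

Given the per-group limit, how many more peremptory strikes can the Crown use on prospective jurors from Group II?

Crown peremptories so far: #24, #11, #13, #3 — 4 of 7 used, 3 left overall.
Against Group II: #24 — 1 used; per-group cap 3 leaves 2.
Binding limit: min(3, 2) = 2.

2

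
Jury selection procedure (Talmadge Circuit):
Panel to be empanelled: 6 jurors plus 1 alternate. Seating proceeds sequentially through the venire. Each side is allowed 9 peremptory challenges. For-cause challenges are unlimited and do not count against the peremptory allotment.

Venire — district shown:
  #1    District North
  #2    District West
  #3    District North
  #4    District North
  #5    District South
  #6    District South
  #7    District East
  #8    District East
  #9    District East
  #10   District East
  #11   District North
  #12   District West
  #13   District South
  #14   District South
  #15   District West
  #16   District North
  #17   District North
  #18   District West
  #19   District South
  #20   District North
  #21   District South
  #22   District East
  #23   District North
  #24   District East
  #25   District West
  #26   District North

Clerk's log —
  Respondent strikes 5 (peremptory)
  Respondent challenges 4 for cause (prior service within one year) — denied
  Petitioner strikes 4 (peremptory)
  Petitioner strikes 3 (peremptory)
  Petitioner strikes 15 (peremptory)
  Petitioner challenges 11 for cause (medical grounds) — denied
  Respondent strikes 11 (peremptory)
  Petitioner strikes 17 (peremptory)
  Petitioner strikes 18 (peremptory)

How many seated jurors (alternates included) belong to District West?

Removed: #3, #4, #5, #11, #15, #17, #18.
Seated (7 incl. alternates): #1, #2, #6, #7, #8, #9, #10.
Of those, in District West: #2 → 1.

1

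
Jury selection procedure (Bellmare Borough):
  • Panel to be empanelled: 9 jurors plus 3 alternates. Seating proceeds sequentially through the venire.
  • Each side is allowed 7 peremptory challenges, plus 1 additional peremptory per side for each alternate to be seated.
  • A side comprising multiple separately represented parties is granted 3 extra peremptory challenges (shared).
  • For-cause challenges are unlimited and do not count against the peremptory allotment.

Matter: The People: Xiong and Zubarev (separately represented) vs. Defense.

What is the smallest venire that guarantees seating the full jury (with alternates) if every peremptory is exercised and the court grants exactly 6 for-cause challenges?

Seats to fill: 9 + 3 alternates = 12.
Peremptories — The People: 7 + 1×3 + 3 = 13; Defense: 7 + 1×3 = 10; total 23.
For-cause removals: 6.
Minimum venire: 12 + 23 + 6 = 41.

41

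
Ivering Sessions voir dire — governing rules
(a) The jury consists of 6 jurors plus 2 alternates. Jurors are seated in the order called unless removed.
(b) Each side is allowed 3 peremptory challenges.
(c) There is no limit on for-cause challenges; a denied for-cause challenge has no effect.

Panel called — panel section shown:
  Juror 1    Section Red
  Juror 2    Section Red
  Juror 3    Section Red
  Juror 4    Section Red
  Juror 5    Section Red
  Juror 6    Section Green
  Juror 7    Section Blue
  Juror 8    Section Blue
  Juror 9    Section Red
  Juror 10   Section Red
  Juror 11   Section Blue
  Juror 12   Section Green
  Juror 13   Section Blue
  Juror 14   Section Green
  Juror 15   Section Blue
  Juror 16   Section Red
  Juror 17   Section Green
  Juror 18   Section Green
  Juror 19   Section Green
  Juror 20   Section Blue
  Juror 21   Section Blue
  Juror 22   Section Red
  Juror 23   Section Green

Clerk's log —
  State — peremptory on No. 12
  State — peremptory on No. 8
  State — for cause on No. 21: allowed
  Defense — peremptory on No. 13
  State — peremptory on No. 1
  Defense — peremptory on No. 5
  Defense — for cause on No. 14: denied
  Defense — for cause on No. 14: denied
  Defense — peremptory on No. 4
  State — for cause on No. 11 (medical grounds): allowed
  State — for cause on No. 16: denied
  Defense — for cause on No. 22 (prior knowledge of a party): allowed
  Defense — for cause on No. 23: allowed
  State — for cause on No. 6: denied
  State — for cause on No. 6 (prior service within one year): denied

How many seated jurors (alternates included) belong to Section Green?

Removed: #1, #4, #5, #8, #11, #12, #13, #21, #22, #23.
Seated (8 incl. alternates): #2, #3, #6, #7, #9, #10, #14, #15.
Of those, in Section Green: #6, #14 → 2.

2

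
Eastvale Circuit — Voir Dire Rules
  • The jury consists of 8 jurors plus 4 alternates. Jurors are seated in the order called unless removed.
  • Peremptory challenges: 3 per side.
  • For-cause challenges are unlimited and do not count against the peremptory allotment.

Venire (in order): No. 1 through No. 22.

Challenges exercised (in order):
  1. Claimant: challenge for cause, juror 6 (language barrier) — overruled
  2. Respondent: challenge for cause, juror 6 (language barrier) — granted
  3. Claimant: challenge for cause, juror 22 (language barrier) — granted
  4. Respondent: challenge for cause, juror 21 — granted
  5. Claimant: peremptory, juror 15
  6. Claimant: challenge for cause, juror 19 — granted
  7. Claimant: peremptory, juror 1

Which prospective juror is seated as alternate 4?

14

Removed: #1, #6, #15, #19, #21, #22.
Seating in order: seats 1–8 → #2, #3, #4, #5, #7, #8, #9, #10; alternates → #11, #12, #13, #14.
So alternate 4 is #14.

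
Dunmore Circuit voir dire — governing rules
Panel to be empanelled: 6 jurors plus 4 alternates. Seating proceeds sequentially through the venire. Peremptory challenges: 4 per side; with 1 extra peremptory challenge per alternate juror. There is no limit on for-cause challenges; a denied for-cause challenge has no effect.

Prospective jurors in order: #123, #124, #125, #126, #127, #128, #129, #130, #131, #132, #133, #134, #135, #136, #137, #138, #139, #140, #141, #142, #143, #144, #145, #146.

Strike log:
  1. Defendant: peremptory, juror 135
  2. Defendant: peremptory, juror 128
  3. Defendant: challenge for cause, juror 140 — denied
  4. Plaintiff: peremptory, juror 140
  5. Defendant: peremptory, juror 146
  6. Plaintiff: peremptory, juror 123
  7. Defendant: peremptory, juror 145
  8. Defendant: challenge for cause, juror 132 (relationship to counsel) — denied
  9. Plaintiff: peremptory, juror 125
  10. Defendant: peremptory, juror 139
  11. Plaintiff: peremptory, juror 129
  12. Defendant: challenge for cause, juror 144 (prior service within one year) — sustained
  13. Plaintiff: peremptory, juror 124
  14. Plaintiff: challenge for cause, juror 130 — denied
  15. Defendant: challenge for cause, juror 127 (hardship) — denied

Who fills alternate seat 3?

Removed: #123, #124, #125, #128, #129, #135, #139, #140, #144, #145, #146. (#127, #130, #132 stay — for-cause denied.)
Seating in order: seats 1–6 → #126, #127, #130, #131, #132, #133; alternates → #134, #136, #137, #138.
So alternate 3 is #137.

137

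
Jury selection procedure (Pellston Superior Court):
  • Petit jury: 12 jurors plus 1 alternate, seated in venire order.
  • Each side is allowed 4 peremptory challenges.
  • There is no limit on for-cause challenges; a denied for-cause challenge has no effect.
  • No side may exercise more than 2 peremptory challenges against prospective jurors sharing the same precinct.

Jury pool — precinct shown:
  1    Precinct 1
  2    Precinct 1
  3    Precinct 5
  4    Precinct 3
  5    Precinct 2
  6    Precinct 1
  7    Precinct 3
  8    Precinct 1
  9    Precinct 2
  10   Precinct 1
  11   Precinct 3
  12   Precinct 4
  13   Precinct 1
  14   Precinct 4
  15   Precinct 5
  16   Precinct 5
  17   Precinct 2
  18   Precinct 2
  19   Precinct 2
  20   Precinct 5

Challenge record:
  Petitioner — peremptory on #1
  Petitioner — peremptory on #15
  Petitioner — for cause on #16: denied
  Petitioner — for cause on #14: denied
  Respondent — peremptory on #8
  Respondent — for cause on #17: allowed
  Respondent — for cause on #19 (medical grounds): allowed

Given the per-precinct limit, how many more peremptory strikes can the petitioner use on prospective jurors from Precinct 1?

Petitioner peremptories so far: #1, #15 — 2 of 4 used, 2 left overall.
Against Precinct 1: #1 — 1 used; per-precinct cap 2 leaves 1.
Binding limit: min(2, 1) = 1.

1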